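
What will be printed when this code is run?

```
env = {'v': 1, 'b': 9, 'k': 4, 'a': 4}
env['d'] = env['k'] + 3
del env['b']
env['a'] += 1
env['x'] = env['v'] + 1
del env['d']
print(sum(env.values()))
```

12

env['d'] = env['k']+3 = 7 → {'v': 1, 'b': 9, 'k': 4, 'a': 4, 'd': 7}
del 'b' → {'v': 1, 'k': 4, 'a': 4, 'd': 7}
env['a'] = 4+1 = 5 → {'v': 1, 'k': 4, 'a': 5, 'd': 7}
env['x'] = env['v']+1 = 2 → {'v': 1, 'k': 4, 'a': 5, 'd': 7, 'x': 2}
del 'd' → {'v': 1, 'k': 4, 'a': 5, 'x': 2}
sum of values = 12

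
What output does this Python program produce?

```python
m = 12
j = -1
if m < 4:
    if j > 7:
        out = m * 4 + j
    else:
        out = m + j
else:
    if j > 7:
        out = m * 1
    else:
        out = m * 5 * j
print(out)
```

m=12, j=-1
m < 4 is False; j > 7 is False
→ out = m * 5 * j = -60

-60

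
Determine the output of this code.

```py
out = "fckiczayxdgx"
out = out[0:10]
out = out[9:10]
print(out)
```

slice [0:10] → 'fckiczayxd'
slice [9:10] → 'd'

d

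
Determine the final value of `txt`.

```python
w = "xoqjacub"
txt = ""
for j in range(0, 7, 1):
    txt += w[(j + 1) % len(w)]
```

'oqjacub'

j=0: add w[1]='o' → 'o'
j=1: add w[2]='q' → 'oq'
j=2: add w[3]='j' → 'oqj'
j=3: add w[4]='a' → 'oqja'
j=4: add w[5]='c' → 'oqjac'
j=5: add w[6]='u' → 'oqjacu'
j=6: add w[7]='b' → 'oqjacub'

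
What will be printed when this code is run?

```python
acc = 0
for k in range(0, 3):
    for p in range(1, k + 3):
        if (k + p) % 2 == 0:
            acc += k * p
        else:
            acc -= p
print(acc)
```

k=0,p=1: odd sum, acc = 0-1 = -1
k=0,p=2: even sum, acc = (-1)+0 = -1
k=1,p=1: even sum, acc = (-1)+1 = 0
k=1,p=2: odd sum, acc = 0-2 = -2
k=1,p=3: even sum, acc = (-2)+3 = 1
k=2,p=1: odd sum, acc = 1-1 = 0
k=2,p=2: even sum, acc = 0+4 = 4
k=2,p=3: odd sum, acc = 4-3 = 1
k=2,p=4: even sum, acc = 1+8 = 9

9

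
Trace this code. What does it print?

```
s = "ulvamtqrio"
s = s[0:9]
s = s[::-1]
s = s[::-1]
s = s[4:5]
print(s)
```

m

slice [0:9] → 'ulvamtqri'
reverse → 'irqtmavlu'
reverse → 'ulvamtqri'
slice [4:5] → 'm'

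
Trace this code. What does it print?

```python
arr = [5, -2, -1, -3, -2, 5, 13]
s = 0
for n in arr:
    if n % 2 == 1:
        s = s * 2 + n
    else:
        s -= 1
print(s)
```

63

n=5: odd, s = 0*2+5 = 5
n=-2: not odd, s = 5-1 = 4
n=-1: odd, s = 4*2+(-1) = 7
n=-3: odd, s = 7*2+(-3) = 11
n=-2: not odd, s = 11-1 = 10
n=5: odd, s = 10*2+5 = 25
n=13: odd, s = 25*2+13 = 63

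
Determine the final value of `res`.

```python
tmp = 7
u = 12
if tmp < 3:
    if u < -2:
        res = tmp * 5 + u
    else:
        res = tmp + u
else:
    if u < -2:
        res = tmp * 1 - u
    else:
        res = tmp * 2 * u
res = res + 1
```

169

tmp=7, u=12
tmp < 3 is False; u < -2 is False
→ res = tmp * 2 * u = 168
res = 168+1 = 169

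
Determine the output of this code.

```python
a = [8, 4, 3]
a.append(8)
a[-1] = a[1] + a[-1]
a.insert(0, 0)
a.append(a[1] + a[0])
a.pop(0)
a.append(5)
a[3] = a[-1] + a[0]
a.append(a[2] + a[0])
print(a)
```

append 8 → [8, 4, 3, 8]
a[-1] = a[1]+a[-1] = 4+8 = 12 → [8, 4, 3, 12]
insert 0 at 0 → [0, 8, 4, 3, 12]
append a[1]+a[0] = 8+0 = 8 → [0, 8, 4, 3, 12, 8]
pop(0) removes 0 → [8, 4, 3, 12, 8]
append 5 → [8, 4, 3, 12, 8, 5]
a[3] = a[-1]+a[0] = 5+8 = 13 → [8, 4, 3, 13, 8, 5]
append a[2]+a[0] = 3+8 = 11 → [8, 4, 3, 13, 8, 5, 11]

[8, 4, 3, 13, 8, 5, 11]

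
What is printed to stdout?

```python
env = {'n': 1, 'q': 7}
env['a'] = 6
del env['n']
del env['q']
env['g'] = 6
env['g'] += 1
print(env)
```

env['a'] = 6 → {'n': 1, 'q': 7, 'a': 6}
del 'n' → {'q': 7, 'a': 6}
del 'q' → {'a': 6}
env['g'] = 6 → {'a': 6, 'g': 6}
env['g'] = 6+1 = 7 → {'a': 6, 'g': 7}

{'a': 6, 'g': 7}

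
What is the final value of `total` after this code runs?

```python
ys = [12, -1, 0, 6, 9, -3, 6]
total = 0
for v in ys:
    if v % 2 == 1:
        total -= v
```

v=12: not odd
v=-1: odd, total = 0-(-1) = 1
v=0: not odd
v=6: not odd
v=9: odd, total = 1-9 = -8
v=-3: odd, total = (-8)-(-3) = -5
v=6: not odd

-5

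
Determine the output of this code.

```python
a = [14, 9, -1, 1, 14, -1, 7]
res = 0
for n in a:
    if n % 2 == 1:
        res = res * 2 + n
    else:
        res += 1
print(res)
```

181

n=14: not odd, res = 0+1 = 1
n=9: odd, res = 1*2+9 = 11
n=-1: odd, res = 11*2+(-1) = 21
n=1: odd, res = 21*2+1 = 43
n=14: not odd, res = 43+1 = 44
n=-1: odd, res = 44*2+(-1) = 87
n=7: odd, res = 87*2+7 = 181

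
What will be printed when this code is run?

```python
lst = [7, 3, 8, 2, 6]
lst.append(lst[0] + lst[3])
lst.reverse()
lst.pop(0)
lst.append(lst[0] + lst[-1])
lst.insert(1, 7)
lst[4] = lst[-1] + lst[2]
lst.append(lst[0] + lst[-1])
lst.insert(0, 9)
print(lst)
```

[9, 6, 7, 2, 8, 15, 7, 13, 19]

append lst[0]+lst[3] = 7+2 = 9 → [7, 3, 8, 2, 6, 9]
reverse → [9, 6, 2, 8, 3, 7]
pop(0) removes 9 → [6, 2, 8, 3, 7]
append lst[0]+lst[-1] = 6+7 = 13 → [6, 2, 8, 3, 7, 13]
insert 7 at 1 → [6, 7, 2, 8, 3, 7, 13]
lst[4] = lst[-1]+lst[2] = 13+2 = 15 → [6, 7, 2, 8, 15, 7, 13]
append lst[0]+lst[-1] = 6+13 = 19 → [6, 7, 2, 8, 15, 7, 13, 19]
insert 9 at 0 → [9, 6, 7, 2, 8, 15, 7, 13, 19]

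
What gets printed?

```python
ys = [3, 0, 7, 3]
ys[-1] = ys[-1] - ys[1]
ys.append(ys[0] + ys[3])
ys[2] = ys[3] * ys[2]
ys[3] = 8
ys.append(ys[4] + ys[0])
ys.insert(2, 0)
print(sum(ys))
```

ys[-1] = ys[-1]-ys[1] = 3-0 = 3 → [3, 0, 7, 3]
append ys[0]+ys[3] = 3+3 = 6 → [3, 0, 7, 3, 6]
ys[2] = ys[3]*ys[2] = 3*7 = 21 → [3, 0, 21, 3, 6]
ys[3] = 8 → [3, 0, 21, 8, 6]
append ys[4]+ys[0] = 6+3 = 9 → [3, 0, 21, 8, 6, 9]
insert 0 at 2 → [3, 0, 0, 21, 8, 6, 9]
sum = 47

47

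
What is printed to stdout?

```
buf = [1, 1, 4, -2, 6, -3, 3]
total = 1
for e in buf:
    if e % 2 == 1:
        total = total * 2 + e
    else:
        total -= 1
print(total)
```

e=1: odd, total = 1*2+1 = 3
e=1: odd, total = 3*2+1 = 7
e=4: not odd, total = 7-1 = 6
e=-2: not odd, total = 6-1 = 5
e=6: not odd, total = 5-1 = 4
e=-3: odd, total = 4*2+(-3) = 5
e=3: odd, total = 5*2+3 = 13

13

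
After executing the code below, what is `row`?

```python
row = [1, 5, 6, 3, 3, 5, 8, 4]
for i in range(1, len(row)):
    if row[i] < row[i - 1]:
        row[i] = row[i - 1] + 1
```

[1, 5, 6, 7, 8, 9, 10, 11]

i=1: 5>=1, unchanged → [1, 5, 6, 3, 3, 5, 8, 4]
i=2: 6>=5, unchanged → [1, 5, 6, 3, 3, 5, 8, 4]
i=3: 3<6, row[3] = 6+1 = 7 → [1, 5, 6, 7, 3, 5, 8, 4]
i=4: 3<7, row[4] = 7+1 = 8 → [1, 5, 6, 7, 8, 5, 8, 4]
i=5: 5<8, row[5] = 8+1 = 9 → [1, 5, 6, 7, 8, 9, 8, 4]
i=6: 8<9, row[6] = 9+1 = 10 → [1, 5, 6, 7, 8, 9, 10, 4]
i=7: 4<10, row[7] = 10+1 = 11 → [1, 5, 6, 7, 8, 9, 10, 11]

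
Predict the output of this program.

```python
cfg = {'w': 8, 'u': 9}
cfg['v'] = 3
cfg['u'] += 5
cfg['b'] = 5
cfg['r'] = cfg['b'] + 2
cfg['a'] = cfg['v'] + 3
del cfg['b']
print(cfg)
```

{'w': 8, 'u': 14, 'v': 3, 'r': 7, 'a': 6}

cfg['v'] = 3 → {'w': 8, 'u': 9, 'v': 3}
cfg['u'] = 9+5 = 14 → {'w': 8, 'u': 14, 'v': 3}
cfg['b'] = 5 → {'w': 8, 'u': 14, 'v': 3, 'b': 5}
cfg['r'] = cfg['b']+2 = 7 → {'w': 8, 'u': 14, 'v': 3, 'b': 5, 'r': 7}
cfg['a'] = cfg['v']+3 = 6 → {'w': 8, 'u': 14, 'v': 3, 'b': 5, 'r': 7, 'a': 6}
del 'b' → {'w': 8, 'u': 14, 'v': 3, 'r': 7, 'a': 6}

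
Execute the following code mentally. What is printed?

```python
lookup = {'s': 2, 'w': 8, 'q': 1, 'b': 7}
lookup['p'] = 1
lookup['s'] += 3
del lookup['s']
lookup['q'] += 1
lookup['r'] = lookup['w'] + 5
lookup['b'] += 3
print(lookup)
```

{'w': 8, 'q': 2, 'b': 10, 'p': 1, 'r': 13}

lookup['p'] = 1 → {'s': 2, 'w': 8, 'q': 1, 'b': 7, 'p': 1}
lookup['s'] = 2+3 = 5 → {'s': 5, 'w': 8, 'q': 1, 'b': 7, 'p': 1}
del 's' → {'w': 8, 'q': 1, 'b': 7, 'p': 1}
lookup['q'] = 1+1 = 2 → {'w': 8, 'q': 2, 'b': 7, 'p': 1}
lookup['r'] = lookup['w']+5 = 13 → {'w': 8, 'q': 2, 'b': 7, 'p': 1, 'r': 13}
lookup['b'] = 7+3 = 10 → {'w': 8, 'q': 2, 'b': 10, 'p': 1, 'r': 13}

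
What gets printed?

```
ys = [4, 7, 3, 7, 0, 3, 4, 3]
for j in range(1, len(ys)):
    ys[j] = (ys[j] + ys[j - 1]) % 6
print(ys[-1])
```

j=1: ys[1] = (7+4)%6 = 5 → [4, 5, 3, 7, 0, 3, 4, 3]
j=2: ys[2] = (3+5)%6 = 2 → [4, 5, 2, 7, 0, 3, 4, 3]
j=3: ys[3] = (7+2)%6 = 3 → [4, 5, 2, 3, 0, 3, 4, 3]
j=4: ys[4] = (0+3)%6 = 3 → [4, 5, 2, 3, 3, 3, 4, 3]
j=5: ys[5] = (3+3)%6 = 0 → [4, 5, 2, 3, 3, 0, 4, 3]
j=6: ys[6] = (4+0)%6 = 4 → [4, 5, 2, 3, 3, 0, 4, 3]
j=7: ys[7] = (3+4)%6 = 1 → [4, 5, 2, 3, 3, 0, 4, 1]

1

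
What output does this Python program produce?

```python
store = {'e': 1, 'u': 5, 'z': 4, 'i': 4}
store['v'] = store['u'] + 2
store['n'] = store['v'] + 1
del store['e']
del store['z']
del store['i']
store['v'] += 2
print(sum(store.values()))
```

22

store['v'] = store['u']+2 = 7 → {'e': 1, 'u': 5, 'z': 4, 'i': 4, 'v': 7}
store['n'] = store['v']+1 = 8 → {'e': 1, 'u': 5, 'z': 4, 'i': 4, 'v': 7, 'n': 8}
del 'e' → {'u': 5, 'z': 4, 'i': 4, 'v': 7, 'n': 8}
del 'z' → {'u': 5, 'i': 4, 'v': 7, 'n': 8}
del 'i' → {'u': 5, 'v': 7, 'n': 8}
store['v'] = 7+2 = 9 → {'u': 5, 'v': 9, 'n': 8}
sum of values = 22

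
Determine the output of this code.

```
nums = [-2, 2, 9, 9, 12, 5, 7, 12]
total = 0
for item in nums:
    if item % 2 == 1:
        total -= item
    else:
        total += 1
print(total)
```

-26

item=-2: not odd, total = 0+1 = 1
item=2: not odd, total = 1+1 = 2
item=9: odd, total = 2-9 = -7
item=9: odd, total = (-7)-9 = -16
item=12: not odd, total = (-16)+1 = -15
item=5: odd, total = (-15)-5 = -20
item=7: odd, total = (-20)-7 = -27
item=12: not odd, total = (-27)+1 = -26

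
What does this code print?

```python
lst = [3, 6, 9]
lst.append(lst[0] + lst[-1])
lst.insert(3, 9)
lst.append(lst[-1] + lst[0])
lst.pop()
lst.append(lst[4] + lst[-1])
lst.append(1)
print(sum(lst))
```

append lst[0]+lst[-1] = 3+9 = 12 → [3, 6, 9, 12]
insert 9 at 3 → [3, 6, 9, 9, 12]
append lst[-1]+lst[0] = 12+3 = 15 → [3, 6, 9, 9, 12, 15]
pop() removes 15 → [3, 6, 9, 9, 12]
append lst[4]+lst[-1] = 12+12 = 24 → [3, 6, 9, 9, 12, 24]
append 1 → [3, 6, 9, 9, 12, 24, 1]
sum = 64

64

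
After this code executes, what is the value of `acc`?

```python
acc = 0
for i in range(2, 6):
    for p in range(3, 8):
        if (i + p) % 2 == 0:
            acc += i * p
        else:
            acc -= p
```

i=2,p=3: odd sum, acc = 0-3 = -3
i=2,p=4: even sum, acc = (-3)+8 = 5
i=2,p=5: odd sum, acc = 5-5 = 0
i=2,p=6: even sum, acc = 0+12 = 12
i=2,p=7: odd sum, acc = 12-7 = 5
i=3,p=3: even sum, acc = 5+9 = 14
i=3,p=4: odd sum, acc = 14-4 = 10
i=3,p=5: even sum, acc = 10+15 = 25
i=3,p=6: odd sum, acc = 25-6 = 19
i=3,p=7: even sum, acc = 19+21 = 40
i=4,p=3: odd sum, acc = 40-3 = 37
i=4,p=4: even sum, acc = 37+16 = 53
i=4,p=5: odd sum, acc = 53-5 = 48
i=4,p=6: even sum, acc = 48+24 = 72
i=4,p=7: odd sum, acc = 72-7 = 65
i=5,p=3: even sum, acc = 65+15 = 80
i=5,p=4: odd sum, acc = 80-4 = 76
i=5,p=5: even sum, acc = 76+25 = 101
i=5,p=6: odd sum, acc = 101-6 = 95
i=5,p=7: even sum, acc = 95+35 = 130

130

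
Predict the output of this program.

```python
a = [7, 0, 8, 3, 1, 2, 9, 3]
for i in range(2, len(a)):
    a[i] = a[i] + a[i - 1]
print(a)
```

[7, 0, 8, 11, 12, 14, 23, 26]

i=2: a[2] = 8+0 = 8 → [7, 0, 8, 3, 1, 2, 9, 3]
i=3: a[3] = 3+8 = 11 → [7, 0, 8, 11, 1, 2, 9, 3]
i=4: a[4] = 1+11 = 12 → [7, 0, 8, 11, 12, 2, 9, 3]
i=5: a[5] = 2+12 = 14 → [7, 0, 8, 11, 12, 14, 9, 3]
i=6: a[6] = 9+14 = 23 → [7, 0, 8, 11, 12, 14, 23, 3]
i=7: a[7] = 3+23 = 26 → [7, 0, 8, 11, 12, 14, 23, 26]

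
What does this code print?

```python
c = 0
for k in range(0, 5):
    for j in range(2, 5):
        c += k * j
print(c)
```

90

k=0,j=2: c = 0+0 = 0
k=0,j=3: c = 0+0 = 0
k=0,j=4: c = 0+0 = 0
k=1,j=2: c = 0+2 = 2
k=1,j=3: c = 2+3 = 5
k=1,j=4: c = 5+4 = 9
k=2,j=2: c = 9+4 = 13
k=2,j=3: c = 13+6 = 19
k=2,j=4: c = 19+8 = 27
k=3,j=2: c = 27+6 = 33
k=3,j=3: c = 33+9 = 42
k=3,j=4: c = 42+12 = 54
k=4,j=2: c = 54+8 = 62
k=4,j=3: c = 62+12 = 74
k=4,j=4: c = 74+16 = 90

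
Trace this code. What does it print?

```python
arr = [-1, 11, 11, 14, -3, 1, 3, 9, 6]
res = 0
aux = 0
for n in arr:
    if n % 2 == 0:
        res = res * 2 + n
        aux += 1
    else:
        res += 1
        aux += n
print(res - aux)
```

n=-1: not even, res = 0+1 = 1; aux=-1
n=11: not even, res = 1+1 = 2; aux=10
n=11: not even, res = 2+1 = 3; aux=21
n=14: even, res = 3*2+14 = 20; aux=22
n=-3: not even, res = 20+1 = 21; aux=19
n=1: not even, res = 21+1 = 22; aux=20
n=3: not even, res = 22+1 = 23; aux=23
n=9: not even, res = 23+1 = 24; aux=32
n=6: even, res = 24*2+6 = 54; aux=33
res-aux = 54-33 = 21

21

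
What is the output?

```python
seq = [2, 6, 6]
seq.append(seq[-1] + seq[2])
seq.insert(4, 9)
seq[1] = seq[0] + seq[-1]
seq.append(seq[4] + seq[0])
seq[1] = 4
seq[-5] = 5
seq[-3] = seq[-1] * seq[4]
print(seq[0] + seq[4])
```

append seq[-1]+seq[2] = 6+6 = 12 → [2, 6, 6, 12]
insert 9 at 4 → [2, 6, 6, 12, 9]
seq[1] = seq[0]+seq[-1] = 2+9 = 11 → [2, 11, 6, 12, 9]
append seq[4]+seq[0] = 9+2 = 11 → [2, 11, 6, 12, 9, 11]
seq[1] = 4 → [2, 4, 6, 12, 9, 11]
seq[-5] = 5 → [2, 5, 6, 12, 9, 11]
seq[-3] = seq[-1]*seq[4] = 11*9 = 99 → [2, 5, 6, 99, 9, 11]
seq[0]+seq[4] = 2+9 = 11

11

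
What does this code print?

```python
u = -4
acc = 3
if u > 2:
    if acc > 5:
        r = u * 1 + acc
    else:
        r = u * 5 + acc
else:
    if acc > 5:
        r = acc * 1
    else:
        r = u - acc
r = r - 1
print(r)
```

-8

u=-4, acc=3
u > 2 is False; acc > 5 is False
→ r = u - acc = -7
r = (-7)-1 = -8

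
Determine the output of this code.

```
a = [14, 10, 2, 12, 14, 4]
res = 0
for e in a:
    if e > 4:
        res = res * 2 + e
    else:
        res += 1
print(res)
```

e=14: >4, res = 0*2+14 = 14
e=10: >4, res = 14*2+10 = 38
e=2: not >4, res = 38+1 = 39
e=12: >4, res = 39*2+12 = 90
e=14: >4, res = 90*2+14 = 194
e=4: not >4, res = 194+1 = 195

195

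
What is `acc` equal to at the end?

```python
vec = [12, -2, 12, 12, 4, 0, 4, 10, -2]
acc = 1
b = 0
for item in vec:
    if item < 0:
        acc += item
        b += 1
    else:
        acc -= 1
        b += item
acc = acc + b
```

item=12: not <0, acc = 1-1 = 0; b=12
item=-2: <0, acc = 0+(-2) = -2; b=13
item=12: not <0, acc = (-2)-1 = -3; b=25
item=12: not <0, acc = (-3)-1 = -4; b=37
item=4: not <0, acc = (-4)-1 = -5; b=41
item=0: not <0, acc = (-5)-1 = -6; b=41
item=4: not <0, acc = (-6)-1 = -7; b=45
item=10: not <0, acc = (-7)-1 = -8; b=55
item=-2: <0, acc = (-8)+(-2) = -10; b=56
acc+b = (-10)+56 = 46

46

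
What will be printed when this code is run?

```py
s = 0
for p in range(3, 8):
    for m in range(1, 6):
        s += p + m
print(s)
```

p=3,m=1: s = 0+4 = 4
p=3,m=2: s = 4+5 = 9
p=3,m=3: s = 9+6 = 15
p=3,m=4: s = 15+7 = 22
p=3,m=5: s = 22+8 = 30
p=4,m=1: s = 30+5 = 35
p=4,m=2: s = 35+6 = 41
p=4,m=3: s = 41+7 = 48
p=4,m=4: s = 48+8 = 56
p=4,m=5: s = 56+9 = 65
p=5,m=1: s = 65+6 = 71
p=5,m=2: s = 71+7 = 78
p=5,m=3: s = 78+8 = 86
p=5,m=4: s = 86+9 = 95
p=5,m=5: s = 95+10 = 105
p=6,m=1: s = 105+7 = 112
p=6,m=2: s = 112+8 = 120
p=6,m=3: s = 120+9 = 129
p=6,m=4: s = 129+10 = 139
p=6,m=5: s = 139+11 = 150
p=7,m=1: s = 150+8 = 158
p=7,m=2: s = 158+9 = 167
p=7,m=3: s = 167+10 = 177
p=7,m=4: s = 177+11 = 188
p=7,m=5: s = 188+12 = 200

200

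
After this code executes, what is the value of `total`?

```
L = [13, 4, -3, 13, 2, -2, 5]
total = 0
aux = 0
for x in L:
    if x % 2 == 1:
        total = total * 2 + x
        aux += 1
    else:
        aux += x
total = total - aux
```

115

x=13: odd, total = 0*2+13 = 13; aux=1
x=4: not odd; aux=5
x=-3: odd, total = 13*2+(-3) = 23; aux=6
x=13: odd, total = 23*2+13 = 59; aux=7
x=2: not odd; aux=9
x=-2: not odd; aux=7
x=5: odd, total = 59*2+5 = 123; aux=8
total-aux = 123-8 = 115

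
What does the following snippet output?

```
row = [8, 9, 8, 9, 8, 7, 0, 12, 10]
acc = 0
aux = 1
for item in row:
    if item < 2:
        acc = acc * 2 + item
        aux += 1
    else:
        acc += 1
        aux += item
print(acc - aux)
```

-59

item=8: not <2, acc = 0+1 = 1; aux=9
item=9: not <2, acc = 1+1 = 2; aux=18
item=8: not <2, acc = 2+1 = 3; aux=26
item=9: not <2, acc = 3+1 = 4; aux=35
item=8: not <2, acc = 4+1 = 5; aux=43
item=7: not <2, acc = 5+1 = 6; aux=50
item=0: <2, acc = 6*2+0 = 12; aux=51
item=12: not <2, acc = 12+1 = 13; aux=63
item=10: not <2, acc = 13+1 = 14; aux=73
acc-aux = 14-73 = -59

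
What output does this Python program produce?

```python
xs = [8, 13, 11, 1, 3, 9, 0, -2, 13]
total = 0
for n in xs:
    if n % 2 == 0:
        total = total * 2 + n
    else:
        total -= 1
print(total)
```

n=8: even, total = 0*2+8 = 8
n=13: not even, total = 8-1 = 7
n=11: not even, total = 7-1 = 6
n=1: not even, total = 6-1 = 5
n=3: not even, total = 5-1 = 4
n=9: not even, total = 4-1 = 3
n=0: even, total = 3*2+0 = 6
n=-2: even, total = 6*2+(-2) = 10
n=13: not even, total = 10-1 = 9

9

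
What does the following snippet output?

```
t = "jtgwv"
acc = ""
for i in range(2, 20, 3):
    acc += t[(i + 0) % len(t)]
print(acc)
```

i=2: add t[2]='g' → 'g'
i=5: add t[0]='j' → 'gj'
i=8: add t[3]='w' → 'gjw'
i=11: add t[1]='t' → 'gjwt'
i=14: add t[4]='v' → 'gjwtv'
i=17: add t[2]='g' → 'gjwtvg'

gjwtvg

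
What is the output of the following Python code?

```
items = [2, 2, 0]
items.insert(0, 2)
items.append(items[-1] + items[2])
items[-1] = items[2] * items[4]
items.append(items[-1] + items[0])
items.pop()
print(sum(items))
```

insert 2 at 0 → [2, 2, 2, 0]
append items[-1]+items[2] = 0+2 = 2 → [2, 2, 2, 0, 2]
items[-1] = items[2]*items[4] = 2*2 = 4 → [2, 2, 2, 0, 4]
append items[-1]+items[0] = 4+2 = 6 → [2, 2, 2, 0, 4, 6]
pop() removes 6 → [2, 2, 2, 0, 4]
sum = 10

10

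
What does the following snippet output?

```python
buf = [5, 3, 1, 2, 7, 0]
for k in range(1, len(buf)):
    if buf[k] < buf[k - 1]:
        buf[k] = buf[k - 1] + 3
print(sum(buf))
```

75

k=1: 3<5, buf[1] = 5+3 = 8 → [5, 8, 1, 2, 7, 0]
k=2: 1<8, buf[2] = 8+3 = 11 → [5, 8, 11, 2, 7, 0]
k=3: 2<11, buf[3] = 11+3 = 14 → [5, 8, 11, 14, 7, 0]
k=4: 7<14, buf[4] = 14+3 = 17 → [5, 8, 11, 14, 17, 0]
k=5: 0<17, buf[5] = 17+3 = 20 → [5, 8, 11, 14, 17, 20]
sum = 75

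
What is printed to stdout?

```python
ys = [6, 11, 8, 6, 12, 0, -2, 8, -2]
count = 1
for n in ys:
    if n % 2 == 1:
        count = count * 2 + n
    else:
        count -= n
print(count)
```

n=6: not odd, count = 1-6 = -5
n=11: odd, count = (-5)*2+11 = 1
n=8: not odd, count = 1-8 = -7
n=6: not odd, count = (-7)-6 = -13
n=12: not odd, count = (-13)-12 = -25
n=0: not odd, count = (-25)-0 = -25
n=-2: not odd, count = (-25)-(-2) = -23
n=8: not odd, count = (-23)-8 = -31
n=-2: not odd, count = (-31)-(-2) = -29

-29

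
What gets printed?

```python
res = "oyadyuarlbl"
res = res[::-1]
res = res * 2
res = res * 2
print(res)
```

reverse → 'lblrauydayo'
repeat ×2 → 'lblrauydayolblrauydayo'
repeat ×2 → 'lblrauydayolblrauydayolblrauydayolblrauydayo'

lblrauydayolblrauydayolblrauydayolblrauydayo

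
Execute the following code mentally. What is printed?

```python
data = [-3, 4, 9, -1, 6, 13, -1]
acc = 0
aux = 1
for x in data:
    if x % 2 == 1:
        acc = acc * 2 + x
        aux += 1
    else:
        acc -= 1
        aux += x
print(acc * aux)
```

x=-3: odd, acc = 0*2+(-3) = -3; aux=2
x=4: not odd, acc = (-3)-1 = -4; aux=6
x=9: odd, acc = (-4)*2+9 = 1; aux=7
x=-1: odd, acc = 1*2+(-1) = 1; aux=8
x=6: not odd, acc = 1-1 = 0; aux=14
x=13: odd, acc = 0*2+13 = 13; aux=15
x=-1: odd, acc = 13*2+(-1) = 25; aux=16
acc*aux = 25*16 = 400

400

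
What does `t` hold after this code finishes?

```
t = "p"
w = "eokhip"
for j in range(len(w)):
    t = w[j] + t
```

j=0: prepend 'e' → 'ep'
j=1: prepend 'o' → 'oep'
j=2: prepend 'k' → 'koep'
j=3: prepend 'h' → 'hkoep'
j=4: prepend 'i' → 'ihkoep'
j=5: prepend 'p' → 'pihkoep'

'pihkoep'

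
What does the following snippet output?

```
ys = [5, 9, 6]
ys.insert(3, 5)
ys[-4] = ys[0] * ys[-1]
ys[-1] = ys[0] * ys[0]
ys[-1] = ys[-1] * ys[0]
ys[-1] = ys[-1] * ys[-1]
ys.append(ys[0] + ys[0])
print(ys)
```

insert 5 at 3 → [5, 9, 6, 5]
ys[-4] = ys[0]*ys[-1] = 5*5 = 25 → [25, 9, 6, 5]
ys[-1] = ys[0]*ys[0] = 25*25 = 625 → [25, 9, 6, 625]
ys[-1] = ys[-1]*ys[0] = 625*25 = 15625 → [25, 9, 6, 15625]
ys[-1] = ys[-1]*ys[-1] = 15625*15625 = 244140625 → [25, 9, 6, 244140625]
append ys[0]+ys[0] = 25+25 = 50 → [25, 9, 6, 244140625, 50]

[25, 9, 6, 244140625, 50]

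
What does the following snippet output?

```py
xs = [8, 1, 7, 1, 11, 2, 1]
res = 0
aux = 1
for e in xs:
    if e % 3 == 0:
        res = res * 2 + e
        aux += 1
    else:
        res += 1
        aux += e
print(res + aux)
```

39

e=8: not %3==0, res = 0+1 = 1; aux=9
e=1: not %3==0, res = 1+1 = 2; aux=10
e=7: not %3==0, res = 2+1 = 3; aux=17
e=1: not %3==0, res = 3+1 = 4; aux=18
e=11: not %3==0, res = 4+1 = 5; aux=29
e=2: not %3==0, res = 5+1 = 6; aux=31
e=1: not %3==0, res = 6+1 = 7; aux=32
res+aux = 7+32 = 39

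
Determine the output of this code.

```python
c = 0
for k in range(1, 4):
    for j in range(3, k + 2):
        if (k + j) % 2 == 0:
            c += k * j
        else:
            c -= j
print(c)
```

2

k=2,j=3: odd sum, c = 0-3 = -3
k=3,j=3: even sum, c = (-3)+9 = 6
k=3,j=4: odd sum, c = 6-4 = 2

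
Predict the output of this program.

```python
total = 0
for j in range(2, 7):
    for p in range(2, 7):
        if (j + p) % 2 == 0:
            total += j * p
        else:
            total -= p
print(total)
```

160

j=2,p=2: even sum, total = 0+4 = 4
j=2,p=3: odd sum, total = 4-3 = 1
j=2,p=4: even sum, total = 1+8 = 9
j=2,p=5: odd sum, total = 9-5 = 4
j=2,p=6: even sum, total = 4+12 = 16
j=3,p=2: odd sum, total = 16-2 = 14
j=3,p=3: even sum, total = 14+9 = 23
j=3,p=4: odd sum, total = 23-4 = 19
j=3,p=5: even sum, total = 19+15 = 34
j=3,p=6: odd sum, total = 34-6 = 28
j=4,p=2: even sum, total = 28+8 = 36
j=4,p=3: odd sum, total = 36-3 = 33
j=4,p=4: even sum, total = 33+16 = 49
j=4,p=5: odd sum, total = 49-5 = 44
j=4,p=6: even sum, total = 44+24 = 68
j=5,p=2: odd sum, total = 68-2 = 66
j=5,p=3: even sum, total = 66+15 = 81
j=5,p=4: odd sum, total = 81-4 = 77
j=5,p=5: even sum, total = 77+25 = 102
j=5,p=6: odd sum, total = 102-6 = 96
j=6,p=2: even sum, total = 96+12 = 108
j=6,p=3: odd sum, total = 108-3 = 105
j=6,p=4: even sum, total = 105+24 = 129
j=6,p=5: odd sum, total = 129-5 = 124
j=6,p=6: even sum, total = 124+36 = 160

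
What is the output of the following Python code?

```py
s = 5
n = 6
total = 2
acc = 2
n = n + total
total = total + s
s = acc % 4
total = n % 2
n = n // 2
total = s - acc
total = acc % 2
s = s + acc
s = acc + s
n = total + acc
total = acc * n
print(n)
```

n = 6+2 = 8
total = 2+5 = 7
s = 2%4 = 2
total = 8%2 = 0
n = 8//2 = 4
total = 2-2 = 0
total = 2%2 = 0
s = 2+2 = 4
s = 2+4 = 6
n = 0+2 = 2
total = 2*2 = 4

2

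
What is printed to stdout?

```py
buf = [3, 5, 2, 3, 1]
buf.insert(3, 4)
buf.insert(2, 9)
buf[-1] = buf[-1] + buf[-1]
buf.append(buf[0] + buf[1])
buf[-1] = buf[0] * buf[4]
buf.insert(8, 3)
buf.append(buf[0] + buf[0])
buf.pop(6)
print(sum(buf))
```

insert 4 at 3 → [3, 5, 2, 4, 3, 1]
insert 9 at 2 → [3, 5, 9, 2, 4, 3, 1]
buf[-1] = buf[-1]+buf[-1] = 1+1 = 2 → [3, 5, 9, 2, 4, 3, 2]
append buf[0]+buf[1] = 3+5 = 8 → [3, 5, 9, 2, 4, 3, 2, 8]
buf[-1] = buf[0]*buf[4] = 3*4 = 12 → [3, 5, 9, 2, 4, 3, 2, 12]
insert 3 at 8 → [3, 5, 9, 2, 4, 3, 2, 12, 3]
append buf[0]+buf[0] = 3+3 = 6 → [3, 5, 9, 2, 4, 3, 2, 12, 3, 6]
pop(6) removes 2 → [3, 5, 9, 2, 4, 3, 12, 3, 6]
sum = 47

47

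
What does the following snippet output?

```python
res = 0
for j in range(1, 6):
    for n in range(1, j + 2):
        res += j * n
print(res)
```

210

j=1,n=1: res = 0+1 = 1
j=1,n=2: res = 1+2 = 3
j=2,n=1: res = 3+2 = 5
j=2,n=2: res = 5+4 = 9
j=2,n=3: res = 9+6 = 15
j=3,n=1: res = 15+3 = 18
j=3,n=2: res = 18+6 = 24
j=3,n=3: res = 24+9 = 33
j=3,n=4: res = 33+12 = 45
j=4,n=1: res = 45+4 = 49
j=4,n=2: res = 49+8 = 57
j=4,n=3: res = 57+12 = 69
j=4,n=4: res = 69+16 = 85
j=4,n=5: res = 85+20 = 105
j=5,n=1: res = 105+5 = 110
j=5,n=2: res = 110+10 = 120
j=5,n=3: res = 120+15 = 135
j=5,n=4: res = 135+20 = 155
j=5,n=5: res = 155+25 = 180
j=5,n=6: res = 180+30 = 210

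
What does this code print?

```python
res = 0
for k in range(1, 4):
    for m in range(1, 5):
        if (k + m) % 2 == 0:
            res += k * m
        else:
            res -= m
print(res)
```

k=1,m=1: even sum, res = 0+1 = 1
k=1,m=2: odd sum, res = 1-2 = -1
k=1,m=3: even sum, res = (-1)+3 = 2
k=1,m=4: odd sum, res = 2-4 = -2
k=2,m=1: odd sum, res = (-2)-1 = -3
k=2,m=2: even sum, res = (-3)+4 = 1
k=2,m=3: odd sum, res = 1-3 = -2
k=2,m=4: even sum, res = (-2)+8 = 6
k=3,m=1: even sum, res = 6+3 = 9
k=3,m=2: odd sum, res = 9-2 = 7
k=3,m=3: even sum, res = 7+9 = 16
k=3,m=4: odd sum, res = 16-4 = 12

12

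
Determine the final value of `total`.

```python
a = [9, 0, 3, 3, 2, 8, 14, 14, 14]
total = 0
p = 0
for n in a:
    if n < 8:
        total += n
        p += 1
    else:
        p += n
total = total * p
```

n=9: not <8; p=9
n=0: <8, total = 0+0 = 0; p=10
n=3: <8, total = 0+3 = 3; p=11
n=3: <8, total = 3+3 = 6; p=12
n=2: <8, total = 6+2 = 8; p=13
n=8: not <8; p=21
n=14: not <8; p=35
n=14: not <8; p=49
n=14: not <8; p=63
total*p = 8*63 = 504

504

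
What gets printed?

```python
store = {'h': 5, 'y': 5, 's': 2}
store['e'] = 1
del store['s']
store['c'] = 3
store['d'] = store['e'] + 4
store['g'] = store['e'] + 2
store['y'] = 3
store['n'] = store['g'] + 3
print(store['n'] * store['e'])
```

store['e'] = 1 → {'h': 5, 'y': 5, 's': 2, 'e': 1}
del 's' → {'h': 5, 'y': 5, 'e': 1}
store['c'] = 3 → {'h': 5, 'y': 5, 'e': 1, 'c': 3}
store['d'] = store['e']+4 = 5 → {'h': 5, 'y': 5, 'e': 1, 'c': 3, 'd': 5}
store['g'] = store['e']+2 = 3 → {'h': 5, 'y': 5, 'e': 1, 'c': 3, 'd': 5, 'g': 3}
store['y'] = 3 → {'h': 5, 'y': 3, 'e': 1, 'c': 3, 'd': 5, 'g': 3}
store['n'] = store['g']+3 = 6 → {'h': 5, 'y': 3, 'e': 1, 'c': 3, 'd': 5, 'g': 3, 'n': 6}
store['n']*store['e'] = 6*1 = 6

6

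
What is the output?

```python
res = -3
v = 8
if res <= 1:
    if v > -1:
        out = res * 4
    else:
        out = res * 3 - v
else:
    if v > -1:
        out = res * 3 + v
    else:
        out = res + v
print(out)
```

-12

res=-3, v=8
res <= 1 is True; v > -1 is True
→ out = res * 4 = -12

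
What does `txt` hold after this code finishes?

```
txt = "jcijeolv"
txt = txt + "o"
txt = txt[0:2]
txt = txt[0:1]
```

'j'

+ 'o' → 'jcijeolvo'
slice [0:2] → 'jc'
slice [0:1] → 'j'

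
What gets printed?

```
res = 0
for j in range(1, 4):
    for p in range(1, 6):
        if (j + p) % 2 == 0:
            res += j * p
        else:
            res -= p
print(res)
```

27

j=1,p=1: even sum, res = 0+1 = 1
j=1,p=2: odd sum, res = 1-2 = -1
j=1,p=3: even sum, res = (-1)+3 = 2
j=1,p=4: odd sum, res = 2-4 = -2
j=1,p=5: even sum, res = (-2)+5 = 3
j=2,p=1: odd sum, res = 3-1 = 2
j=2,p=2: even sum, res = 2+4 = 6
j=2,p=3: odd sum, res = 6-3 = 3
j=2,p=4: even sum, res = 3+8 = 11
j=2,p=5: odd sum, res = 11-5 = 6
j=3,p=1: even sum, res = 6+3 = 9
j=3,p=2: odd sum, res = 9-2 = 7
j=3,p=3: even sum, res = 7+9 = 16
j=3,p=4: odd sum, res = 16-4 = 12
j=3,p=5: even sum, res = 12+15 = 27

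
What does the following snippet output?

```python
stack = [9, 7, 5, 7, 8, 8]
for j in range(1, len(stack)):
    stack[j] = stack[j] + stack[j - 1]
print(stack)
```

j=1: stack[1] = 7+9 = 16 → [9, 16, 5, 7, 8, 8]
j=2: stack[2] = 5+16 = 21 → [9, 16, 21, 7, 8, 8]
j=3: stack[3] = 7+21 = 28 → [9, 16, 21, 28, 8, 8]
j=4: stack[4] = 8+28 = 36 → [9, 16, 21, 28, 36, 8]
j=5: stack[5] = 8+36 = 44 → [9, 16, 21, 28, 36, 44]

[9, 16, 21, 28, 36, 44]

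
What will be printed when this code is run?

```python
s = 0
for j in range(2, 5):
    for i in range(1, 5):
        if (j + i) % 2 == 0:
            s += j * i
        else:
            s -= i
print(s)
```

34

j=2,i=1: odd sum, s = 0-1 = -1
j=2,i=2: even sum, s = (-1)+4 = 3
j=2,i=3: odd sum, s = 3-3 = 0
j=2,i=4: even sum, s = 0+8 = 8
j=3,i=1: even sum, s = 8+3 = 11
j=3,i=2: odd sum, s = 11-2 = 9
j=3,i=3: even sum, s = 9+9 = 18
j=3,i=4: odd sum, s = 18-4 = 14
j=4,i=1: odd sum, s = 14-1 = 13
j=4,i=2: even sum, s = 13+8 = 21
j=4,i=3: odd sum, s = 21-3 = 18
j=4,i=4: even sum, s = 18+16 = 34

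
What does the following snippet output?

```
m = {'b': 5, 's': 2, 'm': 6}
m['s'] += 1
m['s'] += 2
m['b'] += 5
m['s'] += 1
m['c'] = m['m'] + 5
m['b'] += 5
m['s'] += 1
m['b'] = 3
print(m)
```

{'b': 3, 's': 7, 'm': 6, 'c': 11}

m['s'] = 2+1 = 3 → {'b': 5, 's': 3, 'm': 6}
m['s'] = 3+2 = 5 → {'b': 5, 's': 5, 'm': 6}
m['b'] = 5+5 = 10 → {'b': 10, 's': 5, 'm': 6}
m['s'] = 5+1 = 6 → {'b': 10, 's': 6, 'm': 6}
m['c'] = m['m']+5 = 11 → {'b': 10, 's': 6, 'm': 6, 'c': 11}
m['b'] = 10+5 = 15 → {'b': 15, 's': 6, 'm': 6, 'c': 11}
m['s'] = 6+1 = 7 → {'b': 15, 's': 7, 'm': 6, 'c': 11}
m['b'] = 3 → {'b': 3, 's': 7, 'm': 6, 'c': 11}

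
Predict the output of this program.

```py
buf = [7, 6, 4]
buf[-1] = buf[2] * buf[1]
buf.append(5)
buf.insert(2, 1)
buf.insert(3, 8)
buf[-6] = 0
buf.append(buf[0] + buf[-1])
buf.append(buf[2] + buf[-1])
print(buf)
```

buf[-1] = buf[2]*buf[1] = 4*6 = 24 → [7, 6, 24]
append 5 → [7, 6, 24, 5]
insert 1 at 2 → [7, 6, 1, 24, 5]
insert 8 at 3 → [7, 6, 1, 8, 24, 5]
buf[-6] = 0 → [0, 6, 1, 8, 24, 5]
append buf[0]+buf[-1] = 0+5 = 5 → [0, 6, 1, 8, 24, 5, 5]
append buf[2]+buf[-1] = 1+5 = 6 → [0, 6, 1, 8, 24, 5, 5, 6]

[0, 6, 1, 8, 24, 5, 5, 6]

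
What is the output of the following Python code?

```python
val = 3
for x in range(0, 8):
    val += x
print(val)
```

31

x=0: val = 3+0 = 3
x=1: val = 3+1 = 4
x=2: val = 4+2 = 6
x=3: val = 6+3 = 9
x=4: val = 9+4 = 13
x=5: val = 13+5 = 18
x=6: val = 18+6 = 24
x=7: val = 24+7 = 31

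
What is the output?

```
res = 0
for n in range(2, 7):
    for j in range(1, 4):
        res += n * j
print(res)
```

120

n=2,j=1: res = 0+2 = 2
n=2,j=2: res = 2+4 = 6
n=2,j=3: res = 6+6 = 12
n=3,j=1: res = 12+3 = 15
n=3,j=2: res = 15+6 = 21
n=3,j=3: res = 21+9 = 30
n=4,j=1: res = 30+4 = 34
n=4,j=2: res = 34+8 = 42
n=4,j=3: res = 42+12 = 54
n=5,j=1: res = 54+5 = 59
n=5,j=2: res = 59+10 = 69
n=5,j=3: res = 69+15 = 84
n=6,j=1: res = 84+6 = 90
n=6,j=2: res = 90+12 = 102
n=6,j=3: res = 102+18 = 120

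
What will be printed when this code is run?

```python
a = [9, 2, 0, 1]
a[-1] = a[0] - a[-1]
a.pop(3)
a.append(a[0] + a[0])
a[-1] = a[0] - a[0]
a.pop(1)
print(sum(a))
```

a[-1] = a[0]-a[-1] = 9-1 = 8 → [9, 2, 0, 8]
pop(3) removes 8 → [9, 2, 0]
append a[0]+a[0] = 9+9 = 18 → [9, 2, 0, 18]
a[-1] = a[0]-a[0] = 9-9 = 0 → [9, 2, 0, 0]
pop(1) removes 2 → [9, 0, 0]
sum = 9

9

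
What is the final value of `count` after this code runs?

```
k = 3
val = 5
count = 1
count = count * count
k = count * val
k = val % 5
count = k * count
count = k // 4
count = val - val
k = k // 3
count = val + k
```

5

count = 1*1 = 1
k = 1*5 = 5
k = 5%5 = 0
count = 0*1 = 0
count = 0//4 = 0
count = 5-5 = 0
k = 0//3 = 0
count = 5+0 = 5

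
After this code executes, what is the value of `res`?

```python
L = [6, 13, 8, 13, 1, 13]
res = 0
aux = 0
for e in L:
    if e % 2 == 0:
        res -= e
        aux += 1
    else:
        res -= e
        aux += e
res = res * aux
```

e=6: even, res = 0-6 = -6; aux=1
e=13: not even, res = (-6)-13 = -19; aux=14
e=8: even, res = (-19)-8 = -27; aux=15
e=13: not even, res = (-27)-13 = -40; aux=28
e=1: not even, res = (-40)-1 = -41; aux=29
e=13: not even, res = (-41)-13 = -54; aux=42
res*aux = (-54)*42 = -2268

-2268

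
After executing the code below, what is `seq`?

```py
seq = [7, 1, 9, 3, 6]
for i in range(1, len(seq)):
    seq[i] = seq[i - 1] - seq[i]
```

[7, 6, -3, -6, -12]

i=1: seq[1] = 7-1 = 6 → [7, 6, 9, 3, 6]
i=2: seq[2] = 6-9 = -3 → [7, 6, -3, 3, 6]
i=3: seq[3] = (-3)-3 = -6 → [7, 6, -3, -6, 6]
i=4: seq[4] = (-6)-6 = -12 → [7, 6, -3, -6, -12]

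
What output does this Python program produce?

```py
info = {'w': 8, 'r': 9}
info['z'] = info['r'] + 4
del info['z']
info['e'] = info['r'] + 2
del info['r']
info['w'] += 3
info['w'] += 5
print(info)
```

info['z'] = info['r']+4 = 13 → {'w': 8, 'r': 9, 'z': 13}
del 'z' → {'w': 8, 'r': 9}
info['e'] = info['r']+2 = 11 → {'w': 8, 'r': 9, 'e': 11}
del 'r' → {'w': 8, 'e': 11}
info['w'] = 8+3 = 11 → {'w': 11, 'e': 11}
info['w'] = 11+5 = 16 → {'w': 16, 'e': 11}

{'w': 16, 'e': 11}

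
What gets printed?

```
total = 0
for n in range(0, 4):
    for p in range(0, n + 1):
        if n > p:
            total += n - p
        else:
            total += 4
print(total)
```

n=0,p=0: not 0>0, total = 0+4 = 4
n=1,p=0: 1>0, total = 4+1 = 5
n=1,p=1: not 1>1, total = 5+4 = 9
n=2,p=0: 2>0, total = 9+2 = 11
n=2,p=1: 2>1, total = 11+1 = 12
n=2,p=2: not 2>2, total = 12+4 = 16
n=3,p=0: 3>0, total = 16+3 = 19
n=3,p=1: 3>1, total = 19+2 = 21
n=3,p=2: 3>2, total = 21+1 = 22
n=3,p=3: not 3>3, total = 22+4 = 26

26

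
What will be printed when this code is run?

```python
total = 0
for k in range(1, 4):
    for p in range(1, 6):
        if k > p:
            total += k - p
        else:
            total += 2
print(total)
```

k=1,p=1: not 1>1, total = 0+2 = 2
k=1,p=2: not 1>2, total = 2+2 = 4
k=1,p=3: not 1>3, total = 4+2 = 6
k=1,p=4: not 1>4, total = 6+2 = 8
k=1,p=5: not 1>5, total = 8+2 = 10
k=2,p=1: 2>1, total = 10+1 = 11
k=2,p=2: not 2>2, total = 11+2 = 13
k=2,p=3: not 2>3, total = 13+2 = 15
k=2,p=4: not 2>4, total = 15+2 = 17
k=2,p=5: not 2>5, total = 17+2 = 19
k=3,p=1: 3>1, total = 19+2 = 21
k=3,p=2: 3>2, total = 21+1 = 22
k=3,p=3: not 3>3, total = 22+2 = 24
k=3,p=4: not 3>4, total = 24+2 = 26
k=3,p=5: not 3>5, total = 26+2 = 28

28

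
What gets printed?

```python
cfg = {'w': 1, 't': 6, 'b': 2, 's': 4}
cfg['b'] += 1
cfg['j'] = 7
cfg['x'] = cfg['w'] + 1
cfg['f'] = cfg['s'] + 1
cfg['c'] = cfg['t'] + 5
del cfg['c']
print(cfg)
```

{'w': 1, 't': 6, 'b': 3, 's': 4, 'j': 7, 'x': 2, 'f': 5}

cfg['b'] = 2+1 = 3 → {'w': 1, 't': 6, 'b': 3, 's': 4}
cfg['j'] = 7 → {'w': 1, 't': 6, 'b': 3, 's': 4, 'j': 7}
cfg['x'] = cfg['w']+1 = 2 → {'w': 1, 't': 6, 'b': 3, 's': 4, 'j': 7, 'x': 2}
cfg['f'] = cfg['s']+1 = 5 → {'w': 1, 't': 6, 'b': 3, 's': 4, 'j': 7, 'x': 2, 'f': 5}
cfg['c'] = cfg['t']+5 = 11 → {'w': 1, 't': 6, 'b': 3, 's': 4, 'j': 7, 'x': 2, 'f': 5, 'c': 11}
del 'c' → {'w': 1, 't': 6, 'b': 3, 's': 4, 'j': 7, 'x': 2, 'f': 5}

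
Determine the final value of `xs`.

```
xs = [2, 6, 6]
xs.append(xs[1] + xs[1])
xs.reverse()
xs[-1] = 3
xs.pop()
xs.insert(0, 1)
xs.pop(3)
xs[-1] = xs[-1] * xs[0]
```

[1, 12, 6]

append xs[1]+xs[1] = 6+6 = 12 → [2, 6, 6, 12]
reverse → [12, 6, 6, 2]
xs[-1] = 3 → [12, 6, 6, 3]
pop() removes 3 → [12, 6, 6]
insert 1 at 0 → [1, 12, 6, 6]
pop(3) removes 6 → [1, 12, 6]
xs[-1] = xs[-1]*xs[0] = 6*1 = 6 → [1, 12, 6]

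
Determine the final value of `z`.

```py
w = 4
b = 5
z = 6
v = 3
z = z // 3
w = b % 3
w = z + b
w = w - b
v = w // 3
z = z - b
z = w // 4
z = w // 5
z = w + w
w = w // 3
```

z = 6//3 = 2
w = 5%3 = 2
w = 2+5 = 7
w = 7-5 = 2
v = 2//3 = 0
z = 2-5 = -3
z = 2//4 = 0
z = 2//5 = 0
z = 2+2 = 4
w = 2//3 = 0

4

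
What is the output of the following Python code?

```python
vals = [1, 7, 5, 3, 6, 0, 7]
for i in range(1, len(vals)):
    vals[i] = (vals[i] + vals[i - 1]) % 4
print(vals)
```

i=1: vals[1] = (7+1)%4 = 0 → [1, 0, 5, 3, 6, 0, 7]
i=2: vals[2] = (5+0)%4 = 1 → [1, 0, 1, 3, 6, 0, 7]
i=3: vals[3] = (3+1)%4 = 0 → [1, 0, 1, 0, 6, 0, 7]
i=4: vals[4] = (6+0)%4 = 2 → [1, 0, 1, 0, 2, 0, 7]
i=5: vals[5] = (0+2)%4 = 2 → [1, 0, 1, 0, 2, 2, 7]
i=6: vals[6] = (7+2)%4 = 1 → [1, 0, 1, 0, 2, 2, 1]

[1, 0, 1, 0, 2, 2, 1]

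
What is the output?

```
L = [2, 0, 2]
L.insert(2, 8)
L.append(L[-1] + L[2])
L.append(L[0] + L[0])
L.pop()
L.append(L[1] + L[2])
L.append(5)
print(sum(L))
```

35

insert 8 at 2 → [2, 0, 8, 2]
append L[-1]+L[2] = 2+8 = 10 → [2, 0, 8, 2, 10]
append L[0]+L[0] = 2+2 = 4 → [2, 0, 8, 2, 10, 4]
pop() removes 4 → [2, 0, 8, 2, 10]
append L[1]+L[2] = 0+8 = 8 → [2, 0, 8, 2, 10, 8]
append 5 → [2, 0, 8, 2, 10, 8, 5]
sum = 35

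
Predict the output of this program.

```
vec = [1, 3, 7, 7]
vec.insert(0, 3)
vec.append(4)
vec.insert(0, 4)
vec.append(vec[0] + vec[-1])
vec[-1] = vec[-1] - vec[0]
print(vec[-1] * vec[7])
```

insert 3 at 0 → [3, 1, 3, 7, 7]
append 4 → [3, 1, 3, 7, 7, 4]
insert 4 at 0 → [4, 3, 1, 3, 7, 7, 4]
append vec[0]+vec[-1] = 4+4 = 8 → [4, 3, 1, 3, 7, 7, 4, 8]
vec[-1] = vec[-1]-vec[0] = 8-4 = 4 → [4, 3, 1, 3, 7, 7, 4, 4]
vec[-1]*vec[7] = 4*4 = 16

16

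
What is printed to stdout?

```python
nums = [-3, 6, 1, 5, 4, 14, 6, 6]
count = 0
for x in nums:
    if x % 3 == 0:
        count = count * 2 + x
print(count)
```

x=-3: %3==0, count = 0*2+(-3) = -3
x=6: %3==0, count = (-3)*2+6 = 0
x=1: not %3==0
x=5: not %3==0
x=4: not %3==0
x=14: not %3==0
x=6: %3==0, count = 0*2+6 = 6
x=6: %3==0, count = 6*2+6 = 18

18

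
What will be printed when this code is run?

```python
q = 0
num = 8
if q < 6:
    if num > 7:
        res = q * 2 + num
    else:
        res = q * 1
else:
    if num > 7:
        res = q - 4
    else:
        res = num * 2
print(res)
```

q=0, num=8
q < 6 is True; num > 7 is True
→ res = q * 2 + num = 8

8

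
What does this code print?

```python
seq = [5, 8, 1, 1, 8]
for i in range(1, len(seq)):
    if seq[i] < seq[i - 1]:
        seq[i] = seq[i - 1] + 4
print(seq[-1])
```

20

i=1: 8>=5, unchanged → [5, 8, 1, 1, 8]
i=2: 1<8, seq[2] = 8+4 = 12 → [5, 8, 12, 1, 8]
i=3: 1<12, seq[3] = 12+4 = 16 → [5, 8, 12, 16, 8]
i=4: 8<16, seq[4] = 16+4 = 20 → [5, 8, 12, 16, 20]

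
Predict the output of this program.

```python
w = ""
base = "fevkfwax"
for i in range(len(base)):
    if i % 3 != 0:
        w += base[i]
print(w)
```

evfwx

i=0: skip
i=1: add 'e' → 'e'
i=2: add 'v' → 'ev'
i=3: skip
i=4: add 'f' → 'evf'
i=5: add 'w' → 'evfw'
i=6: skip
i=7: add 'x' → 'evfwx'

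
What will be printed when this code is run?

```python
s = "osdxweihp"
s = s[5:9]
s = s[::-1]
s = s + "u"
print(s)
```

phieu

slice [5:9] → 'eihp'
reverse → 'phie'
+ 'u' → 'phieu'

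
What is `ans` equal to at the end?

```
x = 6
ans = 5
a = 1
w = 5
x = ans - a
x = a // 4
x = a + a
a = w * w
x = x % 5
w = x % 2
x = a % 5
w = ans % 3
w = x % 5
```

5

x = 5-1 = 4
x = 1//4 = 0
x = 1+1 = 2
a = 5*5 = 25
x = 2%5 = 2
w = 2%2 = 0
x = 25%5 = 0
w = 5%3 = 2
w = 0%5 = 0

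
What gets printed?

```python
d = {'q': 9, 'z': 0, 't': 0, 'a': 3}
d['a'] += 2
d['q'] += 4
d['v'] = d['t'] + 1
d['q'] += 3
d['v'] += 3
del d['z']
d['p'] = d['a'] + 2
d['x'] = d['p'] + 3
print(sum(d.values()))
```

d['a'] = 3+2 = 5 → {'q': 9, 'z': 0, 't': 0, 'a': 5}
d['q'] = 9+4 = 13 → {'q': 13, 'z': 0, 't': 0, 'a': 5}
d['v'] = d['t']+1 = 1 → {'q': 13, 'z': 0, 't': 0, 'a': 5, 'v': 1}
d['q'] = 13+3 = 16 → {'q': 16, 'z': 0, 't': 0, 'a': 5, 'v': 1}
d['v'] = 1+3 = 4 → {'q': 16, 'z': 0, 't': 0, 'a': 5, 'v': 4}
del 'z' → {'q': 16, 't': 0, 'a': 5, 'v': 4}
d['p'] = d['a']+2 = 7 → {'q': 16, 't': 0, 'a': 5, 'v': 4, 'p': 7}
d['x'] = d['p']+3 = 10 → {'q': 16, 't': 0, 'a': 5, 'v': 4, 'p': 7, 'x': 10}
sum of values = 42

42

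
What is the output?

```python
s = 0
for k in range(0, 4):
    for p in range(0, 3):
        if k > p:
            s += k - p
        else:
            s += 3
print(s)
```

28

k=0,p=0: not 0>0, s = 0+3 = 3
k=0,p=1: not 0>1, s = 3+3 = 6
k=0,p=2: not 0>2, s = 6+3 = 9
k=1,p=0: 1>0, s = 9+1 = 10
k=1,p=1: not 1>1, s = 10+3 = 13
k=1,p=2: not 1>2, s = 13+3 = 16
k=2,p=0: 2>0, s = 16+2 = 18
k=2,p=1: 2>1, s = 18+1 = 19
k=2,p=2: not 2>2, s = 19+3 = 22
k=3,p=0: 3>0, s = 22+3 = 25
k=3,p=1: 3>1, s = 25+2 = 27
k=3,p=2: 3>2, s = 27+1 = 28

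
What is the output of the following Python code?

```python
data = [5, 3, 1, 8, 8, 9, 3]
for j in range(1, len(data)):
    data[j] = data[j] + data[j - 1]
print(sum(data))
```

135

j=1: data[1] = 3+5 = 8 → [5, 8, 1, 8, 8, 9, 3]
j=2: data[2] = 1+8 = 9 → [5, 8, 9, 8, 8, 9, 3]
j=3: data[3] = 8+9 = 17 → [5, 8, 9, 17, 8, 9, 3]
j=4: data[4] = 8+17 = 25 → [5, 8, 9, 17, 25, 9, 3]
j=5: data[5] = 9+25 = 34 → [5, 8, 9, 17, 25, 34, 3]
j=6: data[6] = 3+34 = 37 → [5, 8, 9, 17, 25, 34, 37]
sum = 135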